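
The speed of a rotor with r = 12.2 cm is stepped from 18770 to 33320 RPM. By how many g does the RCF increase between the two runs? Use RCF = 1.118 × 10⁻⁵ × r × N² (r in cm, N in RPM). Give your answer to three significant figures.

≈ 103000 g

RCF₁ = 1.118 × 10⁻⁵ × 12.2 × (18770)² = 1.118 × 10⁻⁵ × 12.2 × 352,312,900 ≈ 48,054.1 × g
RCF₂ = 1.118 × 10⁻⁵ × 12.2 × (33320)² = 1.118 × 10⁻⁵ × 12.2 × 1,110,222,400 ≈ 151,429.9 × g
Increase = 151,429.9 − 48,054.1 = 103,375.8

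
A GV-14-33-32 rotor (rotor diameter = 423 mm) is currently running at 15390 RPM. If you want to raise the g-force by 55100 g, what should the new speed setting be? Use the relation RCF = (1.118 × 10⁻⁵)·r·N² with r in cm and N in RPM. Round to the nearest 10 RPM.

≈ 21680 RPM

r = 423 mm / 2 = 211.5 mm = 21.15 cm
Current RCF = 1.118 × 10⁻⁵ × 21.15 × (15390)² = 1.118 × 10⁻⁵ × 21.15 × 236,852,100 ≈ 56,005.3 × g
Target RCF = 56,005.3 + 55,100 = 111,105.3 × g
N² = 111,105.3 / (23.6457 × 10⁻⁵) = 469,875,284
N ≈ √469,875,284 ≈ 21,676.6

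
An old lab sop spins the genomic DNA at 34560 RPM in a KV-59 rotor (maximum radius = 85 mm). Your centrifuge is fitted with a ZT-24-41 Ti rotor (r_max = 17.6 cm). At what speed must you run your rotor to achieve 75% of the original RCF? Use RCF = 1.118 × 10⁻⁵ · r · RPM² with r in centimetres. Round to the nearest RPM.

20800 RPM

Original rotor: r = 85 mm = 8.5 cm
RCF_original = 1.118 × 10⁻⁵ × 8.5 × (34560)² = 1.118 × 10⁻⁵ × 8.5 × 1,194,393,600 ≈ 113,503.2 × g
Target RCF = 0.75 × 113,503.2 ≈ 85,127.4 × g
85,127.4 = 1.118 × 10⁻⁵ × 17.6 × N²
N² = 85,127.4 / (19.6768 × 10⁻⁵) = 432,628,273
N ≈ √432,628,273 ≈ 20,799.7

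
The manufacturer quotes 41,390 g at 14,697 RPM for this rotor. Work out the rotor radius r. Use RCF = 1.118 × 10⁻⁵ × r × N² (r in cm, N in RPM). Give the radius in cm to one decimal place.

RCF = 1.118 × 10⁻⁵ × r × N²
41390 = 1.118 × 10⁻⁵ × r × (14697)²
r = 41390 / (1.118 × 10⁻⁵ × 216,001,809) = 41390 / 2414.9 ≈ 17.139 cm

≈ 17.1 cm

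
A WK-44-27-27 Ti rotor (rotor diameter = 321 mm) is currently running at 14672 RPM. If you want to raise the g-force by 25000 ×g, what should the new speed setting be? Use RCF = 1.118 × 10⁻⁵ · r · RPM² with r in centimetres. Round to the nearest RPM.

18831 RPM

r = 321 mm / 2 = 160.5 mm = 16.05 cm
Current RCF = 1.118 × 10⁻⁵ × 16.05 × (14672)² = 1.118 × 10⁻⁵ × 16.05 × 215,267,584 ≈ 38,627.4 × g
Target RCF = 38,627.4 + 25,000 = 63,627.4 × g
N² = 63,627.4 / (17.9439 × 10⁻⁵) = 354,590,697
N ≈ √354,590,697 ≈ 18,830.6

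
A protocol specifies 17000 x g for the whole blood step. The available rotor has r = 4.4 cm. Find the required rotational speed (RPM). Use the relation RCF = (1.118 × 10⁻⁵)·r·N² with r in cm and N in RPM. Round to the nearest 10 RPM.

N ≈ 18590 RPM

RCF = 1.118 × 10⁻⁵ × r × N²
17,000 = 1.118 × 10⁻⁵ × 4.4 × N²
N² = 17,000 / (4.9192 × 10⁻⁵) = 345,584,648
N ≈ √345,584,648 ≈ 18,589.9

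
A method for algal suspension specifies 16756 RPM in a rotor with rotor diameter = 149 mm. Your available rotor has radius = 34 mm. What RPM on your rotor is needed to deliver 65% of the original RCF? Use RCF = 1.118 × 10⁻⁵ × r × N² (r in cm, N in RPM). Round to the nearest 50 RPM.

20000 RPM

Original rotor: r = 149 mm / 2 = 74.5 mm = 7.45 cm
RCF_original = 1.118 × 10⁻⁵ × 7.45 × (16756)² = 1.118 × 10⁻⁵ × 7.45 × 280,763,536 ≈ 23,385.1 × g
Target RCF = 0.65 × 23,385.1 ≈ 15,200.3 × g
Your rotor: r = 34 mm = 3.4 cm
15,200.3 = 1.118 × 10⁻⁵ × 3.4 × N²
N² = 15,200.3 / (3.8012 × 10⁻⁵) = 399,881,616
N ≈ √399,881,616 ≈ 19,997.0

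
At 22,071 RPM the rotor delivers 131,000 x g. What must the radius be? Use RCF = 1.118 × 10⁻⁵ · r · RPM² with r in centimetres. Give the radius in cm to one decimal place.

r ≈ 24.1 cm

131000 = 1.118 × 10⁻⁵ × r × (22071)²
r = 131000 / (1.118 × 10⁻⁵ × 487,129,041) = 131000 / 5446.103 ≈ 24.054 cm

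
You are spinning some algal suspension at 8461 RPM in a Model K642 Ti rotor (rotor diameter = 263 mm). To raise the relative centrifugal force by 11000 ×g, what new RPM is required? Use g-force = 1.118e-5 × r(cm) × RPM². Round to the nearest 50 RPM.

≈ 12100 RPM

r = 263 mm / 2 = 131.5 mm = 13.15 cm
Current RCF = 1.118 × 10⁻⁵ × 13.15 × (8461)² = 1.118 × 10⁻⁵ × 13.15 × 71,588,521 ≈ 10,524.7 × g
Target RCF = 10,524.7 + 11,000 = 21,524.7 × g
N² = 21,524.7 / (14.7017 × 10⁻⁵) = 146,409,599
N ≈ √146,409,599 ≈ 12,100.0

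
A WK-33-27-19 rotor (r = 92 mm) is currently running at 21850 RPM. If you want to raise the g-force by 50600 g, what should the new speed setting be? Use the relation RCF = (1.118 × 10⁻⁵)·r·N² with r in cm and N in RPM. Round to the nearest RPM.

≈ 31135 RPM

r = 92 mm = 9.2 cm
Current RCF = 1.118 × 10⁻⁵ × 9.2 × (21850)² = 1.118 × 10⁻⁵ × 9.2 × 477,422,500 ≈ 49,105.8 × g
Target RCF = 49,105.8 + 50,600 = 99,705.8 × g
N² = 99,705.8 / (10.2856 × 10⁻⁵) = 969,372,715
N ≈ √969,372,715 ≈ 31,134.8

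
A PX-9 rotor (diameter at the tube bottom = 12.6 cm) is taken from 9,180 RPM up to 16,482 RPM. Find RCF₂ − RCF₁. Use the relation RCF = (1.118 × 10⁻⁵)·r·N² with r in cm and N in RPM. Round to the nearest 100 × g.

13200 × g

r = 12.6 / 2 = 6.3 cm
RCF₁ = 1.118 × 10⁻⁵ × 6.3 × (9180)² = 1.118 × 10⁻⁵ × 6.3 × 84,272,400 ≈ 5,935.6 × g
RCF₂ = 1.118 × 10⁻⁵ × 6.3 × (16482)² = 1.118 × 10⁻⁵ × 6.3 × 271,656,324 ≈ 19,133.8 × g
Increase = 19,133.8 − 5,935.6 = 13,198.2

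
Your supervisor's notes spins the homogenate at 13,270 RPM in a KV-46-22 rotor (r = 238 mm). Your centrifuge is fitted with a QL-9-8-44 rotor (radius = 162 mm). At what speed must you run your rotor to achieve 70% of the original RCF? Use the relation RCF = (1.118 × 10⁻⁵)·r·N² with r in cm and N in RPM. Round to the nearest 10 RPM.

Original rotor: r = 238 mm = 23.8 cm
RCF_original = 1.118 × 10⁻⁵ × 23.8 × (13270)² = 1.118 × 10⁻⁵ × 23.8 × 176,092,900 ≈ 46,855.5 × g
Target RCF = 0.7 × 46,855.5 ≈ 32,798.8 × g
Your rotor: r = 162 mm = 16.2 cm
32,798.8 = 1.118 × 10⁻⁵ × 16.2 × N²
N² = 32,798.8 / (18.1116 × 10⁻⁵) = 181,092,780
N ≈ √181,092,780 ≈ 13,457.1

13460 RPM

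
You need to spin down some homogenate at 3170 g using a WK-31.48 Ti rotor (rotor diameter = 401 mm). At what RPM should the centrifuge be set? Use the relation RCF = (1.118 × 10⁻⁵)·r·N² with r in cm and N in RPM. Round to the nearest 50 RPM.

r = 401 mm / 2 = 200.5 mm = 20.05 cm
3,170 = 1.118 × 10⁻⁵ × 20.05 × N²
N² = 3,170 / (22.4159 × 10⁻⁵) = 14,141,748
N ≈ √14,141,748 ≈ 3,760.6

≈ 3750 RPM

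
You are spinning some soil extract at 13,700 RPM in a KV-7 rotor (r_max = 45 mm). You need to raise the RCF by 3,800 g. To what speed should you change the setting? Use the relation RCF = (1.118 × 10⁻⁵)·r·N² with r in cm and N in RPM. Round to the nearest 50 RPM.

r = 45 mm = 4.5 cm
Current RCF = 1.118 × 10⁻⁵ × 4.5 × (13700)² = 1.118 × 10⁻⁵ × 4.5 × 187,690,000 ≈ 9,442.7 × g
Target RCF = 9,442.7 + 3,800 = 13,242.7 × g
N² = 13,242.7 / (5.031 × 10⁻⁵) = 263,222,023
N ≈ √263,222,023 ≈ 16,224.1

16200 RPM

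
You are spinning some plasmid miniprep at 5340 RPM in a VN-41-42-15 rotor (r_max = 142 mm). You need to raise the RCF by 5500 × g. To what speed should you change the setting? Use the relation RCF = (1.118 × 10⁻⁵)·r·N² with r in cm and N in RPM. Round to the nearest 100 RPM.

≈ 7900 RPM

r = 142 mm = 14.2 cm
Current RCF = 1.118 × 10⁻⁵ × 14.2 × (5340)² = 1.118 × 10⁻⁵ × 14.2 × 28,515,600 ≈ 4,527 × g
Target RCF = 4,527 + 5,500 = 10,027 × g
N² = 10,027 / (15.8756 × 10⁻⁵) = 63,159,818
N ≈ √63,159,818 ≈ 7,947.3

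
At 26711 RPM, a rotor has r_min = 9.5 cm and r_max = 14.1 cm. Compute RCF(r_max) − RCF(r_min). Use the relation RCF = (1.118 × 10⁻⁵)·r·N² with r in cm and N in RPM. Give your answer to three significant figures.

RCF_max = 1.118 × 10⁻⁵ × 14.1 × (26711)² = 1.118 × 10⁻⁵ × 14.1 × 713,477,521 ≈ 112,471.2 × g
RCF_min = 1.118 × 10⁻⁵ × 9.5 × (26711)² = 1.118 × 10⁻⁵ × 9.5 × 713,477,521 ≈ 75,778.4 × g
ΔRCF = 112,471.2 − 75,778.4 = 36,692.8

36700 x g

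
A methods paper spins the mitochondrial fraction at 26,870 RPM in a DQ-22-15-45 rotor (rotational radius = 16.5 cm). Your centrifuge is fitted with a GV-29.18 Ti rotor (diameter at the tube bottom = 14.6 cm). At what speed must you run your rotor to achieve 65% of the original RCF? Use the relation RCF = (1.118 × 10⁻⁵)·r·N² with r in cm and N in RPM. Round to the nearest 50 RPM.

RCF = 1.118 × 10⁻⁵ × r × N²
RCF_original = 1.118 × 10⁻⁵ × 16.5 × (26870)² = 1.118 × 10⁻⁵ × 16.5 × 721,996,900 ≈ 133,186.8 × g
Target RCF = 0.65 × 133,186.8 ≈ 86,571.4 × g
Your rotor: r = 14.6 / 2 = 7.3 cm
86,571.4 = 1.118 × 10⁻⁵ × 7.3 × N²
N² = 86,571.4 / (8.1614 × 10⁻⁵) = 1,060,742,030
N ≈ √1,060,742,030 ≈ 32,569.0

≈ 32550 RPM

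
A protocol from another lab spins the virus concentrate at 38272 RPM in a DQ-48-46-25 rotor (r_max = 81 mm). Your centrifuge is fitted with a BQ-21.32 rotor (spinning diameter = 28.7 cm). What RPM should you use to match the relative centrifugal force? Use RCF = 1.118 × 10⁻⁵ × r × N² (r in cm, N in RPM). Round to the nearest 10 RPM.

Original rotor: r = 81 mm = 8.1 cm
RCF = 1.118 × 10⁻⁵ × r × N²
RCF_original = 1.118 × 10⁻⁵ × 8.1 × (38272)² = 1.118 × 10⁻⁵ × 8.1 × 1,464,745,984 ≈ 132,644.5 × g
Your rotor: r = 28.7 / 2 = 14.35 cm
132,644.5 = 1.118 × 10⁻⁵ × 14.35 × N²
N² = 132,644.5 / (16.0433 × 10⁻⁵) = 826,790,623
N ≈ √826,790,623 ≈ 28,754.0

≈ 28750 RPM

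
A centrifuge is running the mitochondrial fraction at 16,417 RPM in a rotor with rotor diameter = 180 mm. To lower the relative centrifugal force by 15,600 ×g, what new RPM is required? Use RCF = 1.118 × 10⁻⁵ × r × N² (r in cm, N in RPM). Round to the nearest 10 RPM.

r = 180 mm / 2 = 90 mm = 9 cm
Current RCF = 1.118 × 10⁻⁵ × 9 × (16417)² = 1.118 × 10⁻⁵ × 9 × 269,517,889 ≈ 27,118.9 × g
Target RCF = 27,118.9 − 15,600 = 11,518.9 × g
N² = 11,518.9 / (10.062 × 10⁻⁵) = 114,479,229
N ≈ √114,479,229 ≈ 10,699.5

≈ 10700 RPM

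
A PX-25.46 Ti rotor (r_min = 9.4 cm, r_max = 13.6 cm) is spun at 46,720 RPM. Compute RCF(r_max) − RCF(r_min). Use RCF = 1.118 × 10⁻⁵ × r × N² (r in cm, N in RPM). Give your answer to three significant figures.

≈ 102000 g

RCF_max = 1.118 × 10⁻⁵ × 13.6 × (46720)² = 1.118 × 10⁻⁵ × 13.6 × 2,182,758,400 ≈ 331,884 × g
RCF_min = 1.118 × 10⁻⁵ × 9.4 × (46720)² = 1.118 × 10⁻⁵ × 9.4 × 2,182,758,400 ≈ 229,390.4 × g
ΔRCF = 331,884 − 229,390.4 = 102,493.6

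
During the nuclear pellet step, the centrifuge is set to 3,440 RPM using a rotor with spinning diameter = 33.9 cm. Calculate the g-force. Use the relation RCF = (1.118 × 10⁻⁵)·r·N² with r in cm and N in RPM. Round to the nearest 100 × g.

RCF ≈ 2200 ×g

r = 33.9 / 2 = 16.95 cm
RCF = 1.118 × 10⁻⁵ × r × N²
RCF = 1.118 × 10⁻⁵ × 16.95 × (3440)² = 1.118 × 10⁻⁵ × 16.95 × 11,833,600 ≈ 2,242.5 × g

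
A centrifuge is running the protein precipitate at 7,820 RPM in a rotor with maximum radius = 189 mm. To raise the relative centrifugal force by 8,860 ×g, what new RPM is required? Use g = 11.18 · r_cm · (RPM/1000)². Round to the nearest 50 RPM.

N₂ ≈ 10150 RPM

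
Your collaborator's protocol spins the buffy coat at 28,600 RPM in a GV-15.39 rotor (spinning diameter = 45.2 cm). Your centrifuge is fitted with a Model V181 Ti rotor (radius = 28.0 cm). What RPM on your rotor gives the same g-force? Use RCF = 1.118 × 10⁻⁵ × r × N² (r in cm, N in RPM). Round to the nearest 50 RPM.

25700 RPM

Original rotor: r = 45.2 / 2 = 22.6 cm
RCF_original = 1.118 × 10⁻⁵ × 22.6 × (28600)² = 1.118 × 10⁻⁵ × 22.6 × 817,960,000 ≈ 206,672.3 × g
206,672.3 = 1.118 × 10⁻⁵ × 28 × N²
N² = 206,672.3 / (31.304 × 10⁻⁵) = 660,210,516
N ≈ √660,210,516 ≈ 25,694.6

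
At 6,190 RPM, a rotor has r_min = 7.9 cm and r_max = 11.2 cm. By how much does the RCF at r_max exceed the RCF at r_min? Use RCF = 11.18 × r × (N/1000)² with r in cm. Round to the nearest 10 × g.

ΔRCF ≈ 1410 x g

ΔRCF = 11.18 × (r_max − r_min) × (N/1000)² = 11.18 × 3.3 × 38.3161 ≈ 1,413.6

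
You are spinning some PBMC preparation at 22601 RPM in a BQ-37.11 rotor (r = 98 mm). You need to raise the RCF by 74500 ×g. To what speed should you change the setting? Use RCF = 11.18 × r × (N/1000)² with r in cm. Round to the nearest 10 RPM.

34510 RPM

r = 98 mm = 9.8 cm
Current RCF = 11.18 × 9.8 × (22.601)² = 11.18 × 9.8 × 510.805201 ≈ 55,965.9 × g
Target RCF = 55,965.9 + 74,500 = 130,465.9 × g
(N/1000)² = 130,465.9 / 109.564 = 1190.773
N = 1000 × √1190.773 ≈ 34,507.6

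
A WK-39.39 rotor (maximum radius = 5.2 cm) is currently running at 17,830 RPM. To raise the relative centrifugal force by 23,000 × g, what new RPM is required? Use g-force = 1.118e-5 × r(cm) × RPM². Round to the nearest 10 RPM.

Current RCF = 1.118 × 10⁻⁵ × 5.2 × (17830)² = 1.118 × 10⁻⁵ × 5.2 × 317,908,900 ≈ 18,482 × g
Target RCF = 18,482 + 23,000 = 41,482 × g
N² = 41,482 / (5.8136 × 10⁻⁵) = 713,533,783
N ≈ √713,533,783 ≈ 26,712.1

N₂ ≈ 26710 RPM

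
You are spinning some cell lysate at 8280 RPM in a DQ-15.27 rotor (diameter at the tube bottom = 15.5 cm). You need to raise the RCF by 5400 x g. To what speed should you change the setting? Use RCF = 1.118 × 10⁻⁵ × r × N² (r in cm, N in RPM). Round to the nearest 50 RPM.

N₂ ≈ 11450 RPM

r = 15.5 / 2 = 7.75 cm
Current RCF = 1.118 × 10⁻⁵ × 7.75 × (8280)² = 1.118 × 10⁻⁵ × 7.75 × 68,558,400 ≈ 5,940.2 × g
Target RCF = 5,940.2 + 5,400 = 11,340.2 × g
N² = 11,340.2 / (8.6645 × 10⁻⁵) = 130,881,182
N ≈ √130,881,182 ≈ 11,440.3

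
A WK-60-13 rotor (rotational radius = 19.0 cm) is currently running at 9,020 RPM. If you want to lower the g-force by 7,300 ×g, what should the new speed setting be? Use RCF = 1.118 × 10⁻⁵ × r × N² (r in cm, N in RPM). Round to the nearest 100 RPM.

Current RCF = 1.118 × 10⁻⁵ × 19 × (9020)² = 1.118 × 10⁻⁵ × 19 × 81,360,400 ≈ 17,282.6 × g
Target RCF = 17,282.6 − 7,300 = 9,982.6 × g
N² = 9,982.6 / (21.242 × 10⁻⁵) = 46,994,633
N ≈ √46,994,633 ≈ 6,855.3

6900 RPM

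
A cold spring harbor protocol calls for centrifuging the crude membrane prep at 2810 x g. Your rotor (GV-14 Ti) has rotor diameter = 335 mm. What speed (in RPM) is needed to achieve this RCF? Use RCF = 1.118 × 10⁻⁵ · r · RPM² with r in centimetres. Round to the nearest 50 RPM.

N ≈ 3850 RPM

r = 335 mm / 2 = 167.5 mm = 16.75 cm
2,810 = 1.118 × 10⁻⁵ × 16.75 × N²
N² = 2,810 / (18.7265 × 10⁻⁵) = 15,005,474
N ≈ √15,005,474 ≈ 3,873.7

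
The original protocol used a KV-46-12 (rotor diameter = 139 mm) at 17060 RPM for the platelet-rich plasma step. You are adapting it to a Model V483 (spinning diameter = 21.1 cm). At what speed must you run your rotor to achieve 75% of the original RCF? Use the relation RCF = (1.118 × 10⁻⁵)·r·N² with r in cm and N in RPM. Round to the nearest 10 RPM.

Original rotor: r = 139 mm / 2 = 69.5 mm = 6.95 cm
RCF = 1.118 × 10⁻⁵ × r × N²
RCF_original = 1.118 × 10⁻⁵ × 6.95 × (17060)² = 1.118 × 10⁻⁵ × 6.95 × 291,043,600 ≈ 22,614.4 × g
Target RCF = 0.75 × 22,614.4 ≈ 16,960.8 × g
Your rotor: r = 21.1 / 2 = 10.55 cm
16,960.8 = 1.118 × 10⁻⁵ × 10.55 × N²
N² = 16,960.8 / (11.7949 × 10⁻⁵) = 143,797,743
N ≈ √143,797,743 ≈ 11,991.6

≈ 11990 RPM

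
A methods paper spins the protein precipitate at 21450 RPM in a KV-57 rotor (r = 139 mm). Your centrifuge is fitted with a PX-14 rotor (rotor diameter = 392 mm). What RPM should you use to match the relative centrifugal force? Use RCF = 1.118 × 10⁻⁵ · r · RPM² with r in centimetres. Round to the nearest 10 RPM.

18060 RPM

Original rotor: r = 139 mm = 13.9 cm
RCF_original = 1.118 × 10⁻⁵ × 13.9 × (21450)² = 1.118 × 10⁻⁵ × 13.9 × 460,102,500 ≈ 71,500.8 × g
Your rotor: r = 392 mm / 2 = 196 mm = 19.6 cm
71,500.8 = 1.118 × 10⁻⁵ × 19.6 × N²
N² = 71,500.8 / (21.9128 × 10⁻⁵) = 326,296,959
N ≈ √326,296,959 ≈ 18,063.7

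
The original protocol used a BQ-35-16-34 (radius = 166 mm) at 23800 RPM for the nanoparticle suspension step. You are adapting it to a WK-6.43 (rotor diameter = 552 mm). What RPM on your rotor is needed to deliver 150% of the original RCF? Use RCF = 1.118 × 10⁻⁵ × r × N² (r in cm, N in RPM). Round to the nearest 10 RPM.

22610 RPM

Original rotor: r = 166 mm = 16.6 cm
RCF_original = 1.118 × 10⁻⁵ × 16.6 × (23800)² = 1.118 × 10⁻⁵ × 16.6 × 566,440,000 ≈ 105,124.5 × g
Target RCF = 1.5 × 105,124.5 ≈ 157,686.8 × g
Your rotor: r = 552 mm / 2 = 276 mm = 27.6 cm
157,686.8 = 1.118 × 10⁻⁵ × 27.6 × N²
N² = 157,686.8 / (30.8568 × 10⁻⁵) = 511,027,715
N ≈ √511,027,715 ≈ 22,605.9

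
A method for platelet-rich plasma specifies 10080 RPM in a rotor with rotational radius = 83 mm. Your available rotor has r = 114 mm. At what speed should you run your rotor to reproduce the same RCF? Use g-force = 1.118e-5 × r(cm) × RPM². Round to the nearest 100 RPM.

Original rotor: r = 83 mm = 8.3 cm
RCF = 1.118 × 10⁻⁵ × r × N²
RCF_original = 1.118 × 10⁻⁵ × 8.3 × (10080)² = 1.118 × 10⁻⁵ × 8.3 × 101,606,400 ≈ 9,428.5 × g
Your rotor: r = 114 mm = 11.4 cm
9,428.5 = 1.118 × 10⁻⁵ × 11.4 × N²
N² = 9,428.5 / (12.7452 × 10⁻⁵) = 73,976,870
N ≈ √73,976,870 ≈ 8,601.0

≈ 8600 RPM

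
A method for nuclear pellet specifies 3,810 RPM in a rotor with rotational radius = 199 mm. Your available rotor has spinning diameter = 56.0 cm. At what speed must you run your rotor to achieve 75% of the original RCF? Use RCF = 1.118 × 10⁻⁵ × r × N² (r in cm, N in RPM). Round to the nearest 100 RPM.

≈ 2800 RPM

Original rotor: r = 199 mm = 19.9 cm
RCF_original = 1.118 × 10⁻⁵ × 19.9 × (3810)² = 1.118 × 10⁻⁵ × 19.9 × 14,516,100 ≈ 3,229.6 × g
Target RCF = 0.75 × 3,229.6 ≈ 2,422.2 × g
Your rotor: r = 56.0 / 2 = 28 cm
2,422.2 = 1.118 × 10⁻⁵ × 28 × N²
N² = 2,422.2 / (31.304 × 10⁻⁵) = 7,737,669
N ≈ √7,737,669 ≈ 2,781.7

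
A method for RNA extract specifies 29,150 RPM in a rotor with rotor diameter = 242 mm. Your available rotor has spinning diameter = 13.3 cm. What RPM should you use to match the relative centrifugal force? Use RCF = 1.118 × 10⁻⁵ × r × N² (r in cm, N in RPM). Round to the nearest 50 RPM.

Original rotor: r = 242 mm / 2 = 121 mm = 12.1 cm
RCF_original = 1.118 × 10⁻⁵ × 12.1 × (29150)² = 1.118 × 10⁻⁵ × 12.1 × 849,722,500 ≈ 114,948.8 × g
Your rotor: r = 13.3 / 2 = 6.65 cm
114,948.8 = 1.118 × 10⁻⁵ × 6.65 × N²
N² = 114,948.8 / (7.4347 × 10⁻⁵) = 1,546,112,150
N ≈ √1,546,112,150 ≈ 39,320.6

≈ 39300 RPM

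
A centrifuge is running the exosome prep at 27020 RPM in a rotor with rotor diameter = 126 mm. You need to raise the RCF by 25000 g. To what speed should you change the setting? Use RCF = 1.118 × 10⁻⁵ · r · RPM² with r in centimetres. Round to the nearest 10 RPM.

32940 RPM

r = 126 mm / 2 = 63 mm = 6.3 cm
Current RCF = 1.118 × 10⁻⁵ × 6.3 × (27020)² = 1.118 × 10⁻⁵ × 6.3 × 730,080,400 ≈ 51,422.5 × g
Target RCF = 51,422.5 + 25,000 = 76,422.5 × g
N² = 76,422.5 / (7.0434 × 10⁻⁵) = 1,085,022,858
N ≈ √1,085,022,858 ≈ 32,939.7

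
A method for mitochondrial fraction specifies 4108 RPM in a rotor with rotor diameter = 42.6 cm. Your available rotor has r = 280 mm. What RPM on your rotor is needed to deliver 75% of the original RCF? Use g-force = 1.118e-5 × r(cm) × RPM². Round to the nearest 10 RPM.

Original rotor: r = 42.6 / 2 = 21.3 cm
RCF = 1.118 × 10⁻⁵ × r × N²
RCF_original = 1.118 × 10⁻⁵ × 21.3 × (4108)² = 1.118 × 10⁻⁵ × 21.3 × 16,875,664 ≈ 4,018.7 × g
Target RCF = 0.75 × 4,018.7 ≈ 3,014 × g
Your rotor: r = 280 mm = 28.0 cm
3,014 = 1.118 × 10⁻⁵ × 28 × N²
N² = 3,014 / (31.304 × 10⁻⁵) = 9,628,163
N ≈ √9,628,163 ≈ 3,102.9

≈ 3100 RPM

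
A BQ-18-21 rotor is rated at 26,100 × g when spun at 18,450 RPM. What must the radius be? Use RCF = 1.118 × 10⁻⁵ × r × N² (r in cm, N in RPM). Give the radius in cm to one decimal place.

6.9 cm

26100 = 1.118 × 10⁻⁵ × r × (18450)²
r = 26100 / (1.118 × 10⁻⁵ × 340,402,500) = 26100 / 3805.7 ≈ 6.858 cm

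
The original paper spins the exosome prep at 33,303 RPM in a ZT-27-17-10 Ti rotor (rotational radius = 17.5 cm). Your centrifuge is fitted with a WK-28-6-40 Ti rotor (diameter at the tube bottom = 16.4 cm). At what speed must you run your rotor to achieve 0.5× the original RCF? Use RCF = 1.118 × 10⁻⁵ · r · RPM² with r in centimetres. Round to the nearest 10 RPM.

RCF_original = 1.118 × 10⁻⁵ × 17.5 × (33303)² = 1.118 × 10⁻⁵ × 17.5 × 1,109,089,809 ≈ 216,993.4 × g
Target RCF = 0.5 × 216,993.4 ≈ 108,496.7 × g
Your rotor: r = 16.4 / 2 = 8.2 cm
108,496.7 = 1.118 × 10⁻⁵ × 8.2 × N²
N² = 108,496.7 / (9.1676 × 10⁻⁵) = 1,183,479,864
N ≈ √1,183,479,864 ≈ 34,401.7

≈ 34400 RPM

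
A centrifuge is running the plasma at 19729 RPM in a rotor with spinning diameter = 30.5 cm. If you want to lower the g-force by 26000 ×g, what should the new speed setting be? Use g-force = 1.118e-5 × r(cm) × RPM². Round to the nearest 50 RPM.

r = 30.5 / 2 = 15.25 cm
Current RCF = 1.118 × 10⁻⁵ × 15.25 × (19729)² = 1.118 × 10⁻⁵ × 15.25 × 389,233,441 ≈ 66,362.4 × g
Target RCF = 66,362.4 − 26,000 = 40,362.4 × g
N² = 40,362.4 / (17.0495 × 10⁻⁵) = 236,736,561
N ≈ √236,736,561 ≈ 15,386.2

15400 RPM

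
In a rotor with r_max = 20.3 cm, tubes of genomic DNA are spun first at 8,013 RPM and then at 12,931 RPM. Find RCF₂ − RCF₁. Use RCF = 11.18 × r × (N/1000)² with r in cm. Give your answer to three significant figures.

≈ 23400 ×g

RCF₁ = 11.18 × 20.3 × (8.013)² = 11.18 × 20.3 × 64.208169 ≈ 14,572.3 × g
RCF₂ = 11.18 × 20.3 × (12.931)² = 11.18 × 20.3 × 167.210761 ≈ 37,949.2 × g
Increase = 37,949.2 − 14,572.3 = 23,376.9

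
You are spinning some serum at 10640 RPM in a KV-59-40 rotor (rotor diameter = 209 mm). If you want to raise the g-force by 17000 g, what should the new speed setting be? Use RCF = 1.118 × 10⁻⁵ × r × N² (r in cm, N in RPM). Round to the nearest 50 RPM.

16100 RPM

r = 209 mm / 2 = 104.5 mm = 10.45 cm
Current RCF = 1.118 × 10⁻⁵ × 10.45 × (10640)² = 1.118 × 10⁻⁵ × 10.45 × 113,209,600 ≈ 13,226.4 × g
Target RCF = 13,226.4 + 17,000 = 30,226.4 × g
N² = 30,226.4 / (11.6831 × 10⁻⁵) = 258,719,004
N ≈ √258,719,004 ≈ 16,084.7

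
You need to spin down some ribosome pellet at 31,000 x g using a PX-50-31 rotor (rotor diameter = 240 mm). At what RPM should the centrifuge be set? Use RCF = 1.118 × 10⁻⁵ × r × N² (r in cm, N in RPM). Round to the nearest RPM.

r = 240 mm / 2 = 120 mm = 12 cm
31,000 = 1.118 × 10⁻⁵ × 12 × N²
N² = 31,000 / (13.416 × 10⁻⁵) = 231,067,382
N ≈ √231,067,382 ≈ 15,200.9

15201 RPM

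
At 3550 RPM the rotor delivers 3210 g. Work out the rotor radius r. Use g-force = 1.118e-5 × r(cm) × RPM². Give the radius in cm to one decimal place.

RCF = 1.118 × 10⁻⁵ × r × N²
3210 = 1.118 × 10⁻⁵ × r × (3550)²
r = 3210 / (1.118 × 10⁻⁵ × 12,602,500) = 3210 / 140.8959 ≈ 22.783 cm

≈ 22.8 cm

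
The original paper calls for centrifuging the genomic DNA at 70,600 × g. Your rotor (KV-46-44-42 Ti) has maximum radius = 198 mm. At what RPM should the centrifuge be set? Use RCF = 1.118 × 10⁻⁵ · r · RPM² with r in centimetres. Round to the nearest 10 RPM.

r = 198 mm = 19.8 cm
70,600 = 1.118 × 10⁻⁵ × 19.8 × N²
N² = 70,600 / (22.1364 × 10⁻⁵) = 318,931,714
N ≈ √318,931,714 ≈ 17,858.7

≈ 17860 RPM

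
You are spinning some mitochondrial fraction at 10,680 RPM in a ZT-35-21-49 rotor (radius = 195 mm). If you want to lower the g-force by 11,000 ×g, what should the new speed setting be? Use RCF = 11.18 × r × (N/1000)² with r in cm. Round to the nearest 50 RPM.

r = 195 mm = 19.5 cm
Current RCF = 11.18 × 19.5 × (10.68)² = 11.18 × 19.5 × 114.0624 ≈ 24,866.7 × g
Target RCF = 24,866.7 − 11,000 = 13,866.7 × g
(N/1000)² = 13,866.7 / 218.01 = 63.6058
N = 1000 × √63.6058 ≈ 7,975.3

N₂ ≈ 8000 RPM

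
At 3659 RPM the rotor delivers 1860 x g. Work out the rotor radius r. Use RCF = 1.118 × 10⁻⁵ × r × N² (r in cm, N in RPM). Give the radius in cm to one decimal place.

12.4 cm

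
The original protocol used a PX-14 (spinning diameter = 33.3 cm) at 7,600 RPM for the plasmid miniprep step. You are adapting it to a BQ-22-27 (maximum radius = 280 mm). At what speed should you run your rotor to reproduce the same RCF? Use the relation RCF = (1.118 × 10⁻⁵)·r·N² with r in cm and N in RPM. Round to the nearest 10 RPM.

Original rotor: r = 33.3 / 2 = 16.65 cm
RCF = 1.118 × 10⁻⁵ × r × N²
RCF_original = 1.118 × 10⁻⁵ × 16.65 × (7600)² = 1.118 × 10⁻⁵ × 16.65 × 57,760,000 ≈ 10,751.9 × g
Your rotor: r = 280 mm = 28.0 cm
10,751.9 = 1.118 × 10⁻⁵ × 28 × N²
N² = 10,751.9 / (31.304 × 10⁻⁵) = 34,346,729
N ≈ √34,346,729 ≈ 5,860.6

≈ 5860 RPM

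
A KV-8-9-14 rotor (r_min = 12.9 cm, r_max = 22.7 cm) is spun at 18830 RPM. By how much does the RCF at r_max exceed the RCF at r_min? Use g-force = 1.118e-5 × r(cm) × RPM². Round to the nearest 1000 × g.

ΔRCF ≈ 39000 × g

RCF_max = 1.118 × 10⁻⁵ × 22.7 × (18830)² = 1.118 × 10⁻⁵ × 22.7 × 354,568,900 ≈ 89,984.6 × g
RCF_min = 1.118 × 10⁻⁵ × 12.9 × (18830)² = 1.118 × 10⁻⁵ × 12.9 × 354,568,900 ≈ 51,136.6 × g
ΔRCF = 89,984.6 − 51,136.6 = 38,848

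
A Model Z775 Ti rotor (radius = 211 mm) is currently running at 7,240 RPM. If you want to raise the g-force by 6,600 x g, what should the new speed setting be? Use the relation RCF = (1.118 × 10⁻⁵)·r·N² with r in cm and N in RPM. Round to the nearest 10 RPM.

r = 211 mm = 21.1 cm
Current RCF = 1.118 × 10⁻⁵ × 21.1 × (7240)² = 1.118 × 10⁻⁵ × 21.1 × 52,417,600 ≈ 12,365.2 × g
Target RCF = 12,365.2 + 6,600 = 18,965.2 × g
N² = 18,965.2 / (23.5898 × 10⁻⁵) = 80,395,764
N ≈ √80,395,764 ≈ 8,966.4

8970 RPM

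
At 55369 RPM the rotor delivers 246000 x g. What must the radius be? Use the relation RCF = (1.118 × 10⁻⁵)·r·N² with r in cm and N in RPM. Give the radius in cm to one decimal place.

RCF = 1.118 × 10⁻⁵ × r × N²
246000 = 1.118 × 10⁻⁵ × r × (55369)²
r = 246000 / (1.118 × 10⁻⁵ × 3,065,726,161) = 246000 / 34274.82 ≈ 7.177 cm

r ≈ 7.2 cm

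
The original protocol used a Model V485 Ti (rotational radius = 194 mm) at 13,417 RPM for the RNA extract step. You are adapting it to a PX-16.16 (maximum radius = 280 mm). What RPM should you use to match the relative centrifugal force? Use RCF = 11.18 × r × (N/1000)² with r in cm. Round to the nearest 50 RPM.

≈ 11150 RPM

Original rotor: r = 194 mm = 19.4 cm
RCF_original = 11.18 × 19.4 × (13.417)² = 11.18 × 19.4 × 180.015889 ≈ 39,044 × g
Your rotor: r = 280 mm = 28.0 cm
39,044 = 11.18 × 28 × (N/1000)²
(N/1000)² = 39,044 / 313.04 = 124.7253
N = 1000 × √124.7253 ≈ 11,168.0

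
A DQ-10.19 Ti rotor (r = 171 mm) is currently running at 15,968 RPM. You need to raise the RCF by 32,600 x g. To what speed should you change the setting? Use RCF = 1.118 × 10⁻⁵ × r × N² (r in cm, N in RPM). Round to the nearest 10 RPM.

r = 171 mm = 17.1 cm
Current RCF = 1.118 × 10⁻⁵ × 17.1 × (15968)² = 1.118 × 10⁻⁵ × 17.1 × 254,977,024 ≈ 48,746 × g
Target RCF = 48,746 + 32,600 = 81,346 × g
N² = 81,346 / (19.1178 × 10⁻⁵) = 425,498,750
N ≈ √425,498,750 ≈ 20,627.6

20630 RPM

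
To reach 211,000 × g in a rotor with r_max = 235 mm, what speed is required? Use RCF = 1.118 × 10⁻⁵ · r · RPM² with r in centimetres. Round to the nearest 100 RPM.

≈ 28300 RPM

r = 235 mm = 23.5 cm
211,000 = 1.118 × 10⁻⁵ × 23.5 × N²
N² = 211,000 / (26.273 × 10⁻⁵) = 803,105,850
N ≈ √803,105,850 ≈ 28,339.1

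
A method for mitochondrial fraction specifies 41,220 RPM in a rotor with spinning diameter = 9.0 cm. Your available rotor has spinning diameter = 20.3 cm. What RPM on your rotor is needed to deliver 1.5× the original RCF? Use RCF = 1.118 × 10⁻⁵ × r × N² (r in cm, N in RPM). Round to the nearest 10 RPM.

33610 RPM

Original rotor: r = 9.0 / 2 = 4.5 cm
RCF = 1.118 × 10⁻⁵ × r × N²
RCF_original = 1.118 × 10⁻⁵ × 4.5 × (41220)² = 1.118 × 10⁻⁵ × 4.5 × 1,699,088,400 ≈ 85,481.1 × g
Target RCF = 1.5 × 85,481.1 ≈ 128,221.7 × g
Your rotor: r = 20.3 / 2 = 10.15 cm
128,221.7 = 1.118 × 10⁻⁵ × 10.15 × N²
N² = 128,221.7 / (11.3477 × 10⁻⁵) = 1,129,935,582
N ≈ √1,129,935,582 ≈ 33,614.5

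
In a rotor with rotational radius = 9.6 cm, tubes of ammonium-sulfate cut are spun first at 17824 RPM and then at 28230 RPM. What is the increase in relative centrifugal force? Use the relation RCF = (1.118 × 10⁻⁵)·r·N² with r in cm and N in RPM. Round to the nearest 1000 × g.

RCF₁ = 1.118 × 10⁻⁵ × 9.6 × (17824)² = 1.118 × 10⁻⁵ × 9.6 × 317,694,976 ≈ 34,097.6 × g
RCF₂ = 1.118 × 10⁻⁵ × 9.6 × (28230)² = 1.118 × 10⁻⁵ × 9.6 × 796,932,900 ≈ 85,533.2 × g
Increase = 85,533.2 − 34,097.6 = 51,435.6

≈ 51000 ×g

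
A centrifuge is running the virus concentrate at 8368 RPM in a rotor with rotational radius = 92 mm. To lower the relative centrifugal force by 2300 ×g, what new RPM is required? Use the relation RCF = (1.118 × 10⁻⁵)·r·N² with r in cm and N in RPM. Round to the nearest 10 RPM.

r = 92 mm = 9.2 cm
Current RCF = 1.118 × 10⁻⁵ × 9.2 × (8368)² = 1.118 × 10⁻⁵ × 9.2 × 70,023,424 ≈ 7,202.3 × g
Target RCF = 7,202.3 − 2,300 = 4,902.3 × g
N² = 4,902.3 / (10.2856 × 10⁻⁵) = 47,661,780
N ≈ √47,661,780 ≈ 6,903.8

N₂ ≈ 6900 RPM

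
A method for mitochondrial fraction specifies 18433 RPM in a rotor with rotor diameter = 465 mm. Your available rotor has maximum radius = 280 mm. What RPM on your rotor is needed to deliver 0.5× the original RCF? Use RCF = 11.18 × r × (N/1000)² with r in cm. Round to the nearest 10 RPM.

≈ 11880 RPM

Original rotor: r = 465 mm / 2 = 232.5 mm = 23.25 cm
RCF = 11.18 × r × (N/1000)²
RCF_original = 11.18 × 23.25 × (18.433)² = 11.18 × 23.25 × 339.775489 ≈ 88,319.5 × g
Target RCF = 0.5 × 88,319.5 ≈ 44,159.8 × g
Your rotor: r = 280 mm = 28.0 cm
44,159.8 = 11.18 × 28 × (N/1000)²
(N/1000)² = 44,159.8 / 313.04 = 141.0676
N = 1000 × √141.0676 ≈ 11,877.2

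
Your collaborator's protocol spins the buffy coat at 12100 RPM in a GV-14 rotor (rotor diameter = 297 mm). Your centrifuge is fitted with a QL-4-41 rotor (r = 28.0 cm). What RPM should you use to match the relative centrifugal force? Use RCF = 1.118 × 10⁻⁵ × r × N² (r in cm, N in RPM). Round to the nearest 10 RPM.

8810 RPM

Original rotor: r = 297 mm / 2 = 148.5 mm = 14.85 cm
RCF = 1.118 × 10⁻⁵ × r × N²
RCF_original = 1.118 × 10⁻⁵ × 14.85 × (12100)² = 1.118 × 10⁻⁵ × 14.85 × 146,410,000 ≈ 24,307.4 × g
24,307.4 = 1.118 × 10⁻⁵ × 28 × N²
N² = 24,307.4 / (31.304 × 10⁻⁵) = 77,649,502
N ≈ √77,649,502 ≈ 8,811.9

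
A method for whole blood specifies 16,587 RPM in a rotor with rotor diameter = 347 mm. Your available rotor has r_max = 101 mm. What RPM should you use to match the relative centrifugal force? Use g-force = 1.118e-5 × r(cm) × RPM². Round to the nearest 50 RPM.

≈ 21750 RPM

Original rotor: r = 347 mm / 2 = 173.5 mm = 17.35 cm
RCF = 1.118 × 10⁻⁵ × r × N²
RCF_original = 1.118 × 10⁻⁵ × 17.35 × (16587)² = 1.118 × 10⁻⁵ × 17.35 × 275,128,569 ≈ 53,367.5 × g
Your rotor: r = 101 mm = 10.1 cm
53,367.5 = 1.118 × 10⁻⁵ × 10.1 × N²
N² = 53,367.5 / (11.2918 × 10⁻⁵) = 472,621,725
N ≈ √472,621,725 ≈ 21,739.9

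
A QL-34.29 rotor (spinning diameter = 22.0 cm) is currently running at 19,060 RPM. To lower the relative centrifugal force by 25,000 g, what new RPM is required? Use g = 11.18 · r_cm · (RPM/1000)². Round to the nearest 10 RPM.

N₂ ≈ 12650 RPM

r = 22.0 / 2 = 11 cm
Current RCF = 11.18 × 11 × (19.06)² = 11.18 × 11 × 363.2836 ≈ 44,676.6 × g
Target RCF = 44,676.6 − 25,000 = 19,676.6 × g
(N/1000)² = 19,676.6 / 122.98 = 159.9984
N = 1000 × √159.9984 ≈ 12,649.0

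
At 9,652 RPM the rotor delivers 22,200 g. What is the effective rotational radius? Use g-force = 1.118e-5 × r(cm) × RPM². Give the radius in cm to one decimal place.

22200 = 1.118 × 10⁻⁵ × r × (9652)²
r = 22200 / (1.118 × 10⁻⁵ × 93,161,104) = 22200 / 1041.541 ≈ 21.315 cm

21.3 cm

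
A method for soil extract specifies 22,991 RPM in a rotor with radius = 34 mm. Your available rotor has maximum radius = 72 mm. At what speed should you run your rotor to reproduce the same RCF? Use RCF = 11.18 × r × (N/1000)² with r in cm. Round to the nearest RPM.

Original rotor: r = 34 mm = 3.4 cm
RCF_original = 11.18 × 3.4 × (22.991)² = 11.18 × 3.4 × 528.586081 ≈ 20,092.6 × g
Your rotor: r = 72 mm = 7.2 cm
20,092.6 = 11.18 × 7.2 × (N/1000)²
(N/1000)² = 20,092.6 / 80.496 = 249.6099
N = 1000 × √249.6099 ≈ 15,799.0

15799 RPM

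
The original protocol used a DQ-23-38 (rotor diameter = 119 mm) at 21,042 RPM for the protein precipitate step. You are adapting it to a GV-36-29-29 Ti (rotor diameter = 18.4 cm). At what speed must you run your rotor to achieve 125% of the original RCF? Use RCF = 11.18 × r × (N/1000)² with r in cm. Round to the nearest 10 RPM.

≈ 18920 RPM

Original rotor: r = 119 mm / 2 = 59.5 mm = 5.95 cm
RCF = 11.18 × r × (N/1000)²
RCF_original = 11.18 × 5.95 × (21.042)² = 11.18 × 5.95 × 442.765764 ≈ 29,453.2 × g
Target RCF = 1.25 × 29,453.2 ≈ 36,816.5 × g
Your rotor: r = 18.4 / 2 = 9.2 cm
36,816.5 = 11.18 × 9.2 × (N/1000)²
(N/1000)² = 36,816.5 / 102.856 = 357.9422
N = 1000 × √357.9422 ≈ 18,919.4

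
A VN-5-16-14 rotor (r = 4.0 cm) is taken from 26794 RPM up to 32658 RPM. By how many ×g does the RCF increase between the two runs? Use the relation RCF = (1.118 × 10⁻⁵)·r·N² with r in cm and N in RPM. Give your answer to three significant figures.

RCF₁ = 1.118 × 10⁻⁵ × 4 × (26794)² = 1.118 × 10⁻⁵ × 4 × 717,918,436 ≈ 32,105.3 × g
RCF₂ = 1.118 × 10⁻⁵ × 4 × (32658)² = 1.118 × 10⁻⁵ × 4 × 1,066,544,964 ≈ 47,695.9 × g
Increase = 47,695.9 − 32,105.3 = 15,590.6

≈ 15600 ×g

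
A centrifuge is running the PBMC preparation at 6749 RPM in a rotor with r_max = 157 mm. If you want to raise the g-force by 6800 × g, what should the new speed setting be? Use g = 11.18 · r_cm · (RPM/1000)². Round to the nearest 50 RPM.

N₂ ≈ 9200 RPM

r = 157 mm = 15.7 cm
Current RCF = 11.18 × 15.7 × (6.749)² = 11.18 × 15.7 × 45.549001 ≈ 7,995 × g
Target RCF = 7,995 + 6,800 = 14,795 × g
(N/1000)² = 14,795 / 175.526 = 84.28951
N = 1000 × √84.28951 ≈ 9,180.9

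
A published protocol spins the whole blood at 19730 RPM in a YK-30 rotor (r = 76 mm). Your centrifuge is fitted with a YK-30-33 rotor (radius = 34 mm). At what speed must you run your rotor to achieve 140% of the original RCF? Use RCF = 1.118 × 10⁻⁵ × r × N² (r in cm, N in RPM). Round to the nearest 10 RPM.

Original rotor: r = 76 mm = 7.6 cm
RCF = 1.118 × 10⁻⁵ × r × N²
RCF_original = 1.118 × 10⁻⁵ × 7.6 × (19730)² = 1.118 × 10⁻⁵ × 7.6 × 389,272,900 ≈ 33,075.7 × g
Target RCF = 1.4 × 33,075.7 ≈ 46,306 × g
Your rotor: r = 34 mm = 3.4 cm
46,306 = 1.118 × 10⁻⁵ × 3.4 × N²
N² = 46,306 / (3.8012 × 10⁻⁵) = 1,218,194,254
N ≈ √1,218,194,254 ≈ 34,902.6

34900 RPM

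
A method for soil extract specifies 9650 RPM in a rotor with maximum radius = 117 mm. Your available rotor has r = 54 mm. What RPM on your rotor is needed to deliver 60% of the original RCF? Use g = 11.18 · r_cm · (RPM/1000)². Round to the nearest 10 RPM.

≈ 11000 RPM

Original rotor: r = 117 mm = 11.7 cm
RCF = 11.18 × r × (N/1000)²
RCF_original = 11.18 × 11.7 × (9.65)² = 11.18 × 11.7 × 93.1225 ≈ 12,181 × g
Target RCF = 0.6 × 12,181 ≈ 7,308.6 × g
Your rotor: r = 54 mm = 5.4 cm
7,308.6 = 11.18 × 5.4 × (N/1000)²
(N/1000)² = 7,308.6 / 60.372 = 121.0594
N = 1000 × √121.0594 ≈ 11,002.7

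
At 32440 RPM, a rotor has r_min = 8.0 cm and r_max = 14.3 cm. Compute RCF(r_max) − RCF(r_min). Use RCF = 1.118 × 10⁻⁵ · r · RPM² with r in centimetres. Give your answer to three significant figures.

RCF_max = 1.118 × 10⁻⁵ × 14.3 × (32440)² = 1.118 × 10⁻⁵ × 14.3 × 1,052,353,600 ≈ 168,244 × g
RCF_min = 1.118 × 10⁻⁵ × 8 × (32440)² = 1.118 × 10⁻⁵ × 8 × 1,052,353,600 ≈ 94,122.5 × g
ΔRCF = 168,244 − 94,122.5 = 74,121.5

ΔRCF ≈ 74100 x g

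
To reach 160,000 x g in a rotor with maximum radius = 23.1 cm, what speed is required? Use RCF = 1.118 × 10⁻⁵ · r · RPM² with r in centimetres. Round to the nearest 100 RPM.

≈ 24900 RPM

160,000 = 1.118 × 10⁻⁵ × 23.1 × N²
N² = 160,000 / (25.8258 × 10⁻⁵) = 619,535,503
N ≈ √619,535,503 ≈ 24,890.5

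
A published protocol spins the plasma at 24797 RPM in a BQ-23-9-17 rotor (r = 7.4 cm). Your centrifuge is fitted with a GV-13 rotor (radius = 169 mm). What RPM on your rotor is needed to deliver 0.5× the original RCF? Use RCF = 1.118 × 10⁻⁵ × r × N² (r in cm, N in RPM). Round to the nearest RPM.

RCF = 1.118 × 10⁻⁵ × r × N²
RCF_original = 1.118 × 10⁻⁵ × 7.4 × (24797)² = 1.118 × 10⁻⁵ × 7.4 × 614,891,209 ≈ 50,871.2 × g
Target RCF = 0.5 × 50,871.2 ≈ 25,435.6 × g
Your rotor: r = 169 mm = 16.9 cm
25,435.6 = 1.118 × 10⁻⁵ × 16.9 × N²
N² = 25,435.6 / (18.8942 × 10⁻⁵) = 134,621,207
N ≈ √134,621,207 ≈ 11,602.6

11603 RPM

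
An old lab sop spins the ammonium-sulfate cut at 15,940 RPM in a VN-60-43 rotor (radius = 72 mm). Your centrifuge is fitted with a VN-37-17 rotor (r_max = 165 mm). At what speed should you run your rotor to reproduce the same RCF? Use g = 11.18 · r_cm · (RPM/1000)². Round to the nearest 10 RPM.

≈ 10530 RPM

Original rotor: r = 72 mm = 7.2 cm
RCF_original = 11.18 × 7.2 × (15.94)² = 11.18 × 7.2 × 254.0836 ≈ 20,452.7 × g
Your rotor: r = 165 mm = 16.5 cm
20,452.7 = 11.18 × 16.5 × (N/1000)²
(N/1000)² = 20,452.7 / 184.47 = 110.8728
N = 1000 × √110.8728 ≈ 10,529.6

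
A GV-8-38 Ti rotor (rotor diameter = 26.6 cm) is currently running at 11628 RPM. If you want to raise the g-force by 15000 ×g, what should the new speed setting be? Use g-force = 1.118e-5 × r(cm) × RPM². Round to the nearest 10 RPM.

N₂ ≈ 15370 RPM

r = 26.6 / 2 = 13.3 cm
Current RCF = 1.118 × 10⁻⁵ × 13.3 × (11628)² = 1.118 × 10⁻⁵ × 13.3 × 135,210,384 ≈ 20,105 × g
Target RCF = 20,105 + 15,000 = 35,105 × g
N² = 35,105 / (14.8694 × 10⁻⁵) = 236,088,881
N ≈ √236,088,881 ≈ 15,365.2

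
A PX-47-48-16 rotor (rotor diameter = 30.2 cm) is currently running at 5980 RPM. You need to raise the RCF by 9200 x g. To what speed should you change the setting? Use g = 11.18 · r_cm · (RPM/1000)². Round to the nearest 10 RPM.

r = 30.2 / 2 = 15.1 cm
Current RCF = 11.18 × 15.1 × (5.98)² = 11.18 × 15.1 × 35.7604 ≈ 6,037 × g
Target RCF = 6,037 + 9,200 = 15,237 × g
(N/1000)² = 15,237 / 168.818 = 90.25696
N = 1000 × √90.25696 ≈ 9,500.4

N₂ ≈ 9500 RPM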